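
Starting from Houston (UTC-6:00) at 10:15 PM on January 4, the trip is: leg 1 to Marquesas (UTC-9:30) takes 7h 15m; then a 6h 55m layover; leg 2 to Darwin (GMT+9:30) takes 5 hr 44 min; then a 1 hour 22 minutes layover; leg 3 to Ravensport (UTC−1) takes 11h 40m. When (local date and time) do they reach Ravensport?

Convert departure to UTC: 10:15 PM + 6:00 = 4:15 AM UTC on Jan 5.
Add 7 hours and 15 minutes leg 1 → 11:30 AM UTC.
Add 6 hours and 55 minutes layover in Marquesas → 6:25 PM UTC.
Add 5 hours and 44 minutes leg 2 → 12:09 AM UTC (Jan 6).
Add 1 hour 22 minutes layover in Darwin → 1:31 AM UTC.
Add 11 hours 40 minutes leg 3 → 1:11 PM UTC.
Ravensport is UTC−1:00, so local arrival = 1:11 PM − 1:00 = 12:11 PM on Jan 6.

12:11 PM on Jan 6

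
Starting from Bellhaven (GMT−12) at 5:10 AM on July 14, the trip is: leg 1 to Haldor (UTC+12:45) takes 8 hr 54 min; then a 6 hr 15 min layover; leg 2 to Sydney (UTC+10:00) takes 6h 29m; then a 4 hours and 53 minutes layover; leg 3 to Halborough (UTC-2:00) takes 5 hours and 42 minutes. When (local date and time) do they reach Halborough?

11:23 PM on July 15

Convert departure to UTC: 5:10 AM + 12:00 = 5:10 PM UTC on Jul 14.
Add 8 hours 54 minutes leg 1 → 2:04 AM UTC (Jul 15).
Add 6 hours 15 minutes layover in Haldor → 8:19 AM UTC.
Add 6 hours 29 minutes leg 2 → 2:48 PM UTC.
Add 4 hours 53 minutes layover in Sydney → 7:41 PM UTC.
Add 5 hours 42 minutes leg 3 → 1:23 AM UTC (Jul 16).
Halborough is UTC−2:00, so local arrival = 1:23 AM − 2:00 = 11:23 PM on Jul 15.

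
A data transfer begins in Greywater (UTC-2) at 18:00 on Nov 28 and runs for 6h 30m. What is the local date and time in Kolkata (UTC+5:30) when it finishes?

08:00 on November 29

Convert start to UTC: 18:00 + 2:00 = 20:00 UTC on Nov 28.
Add 6 hours 30 minutes duration → 02:30 UTC (Nov 29).
Kolkata is UTC+5:30, so local end time = 02:30 + 5:30 = 08:00 on Nov 29.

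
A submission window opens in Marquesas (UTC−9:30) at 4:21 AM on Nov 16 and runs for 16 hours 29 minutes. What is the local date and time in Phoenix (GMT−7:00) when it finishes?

11:20 PM on November 16

Convert start to UTC: 4:21 AM + 9:30 = 1:51 PM UTC on Nov 16.
Add 16 hours 29 minutes duration → 6:20 AM UTC (Nov 17).
Phoenix is UTC−7:00, so local end time = 6:20 AM − 7:00 = 11:20 PM on Nov 16.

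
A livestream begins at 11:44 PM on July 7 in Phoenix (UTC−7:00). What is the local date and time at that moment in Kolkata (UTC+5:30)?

12:14 PM on July 8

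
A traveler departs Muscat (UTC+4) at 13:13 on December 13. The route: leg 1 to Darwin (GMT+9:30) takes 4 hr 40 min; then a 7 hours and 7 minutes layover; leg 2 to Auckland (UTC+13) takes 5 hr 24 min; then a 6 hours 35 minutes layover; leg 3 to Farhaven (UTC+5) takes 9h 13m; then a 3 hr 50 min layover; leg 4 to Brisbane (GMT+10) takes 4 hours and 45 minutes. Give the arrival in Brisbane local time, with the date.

Convert departure to UTC: 13:13 − 4:00 = 09:13 UTC on Dec 13.
Add 4 hours 40 minutes leg 1 → 13:53 UTC.
Add 7 hours and 7 minutes layover in Darwin → 21:00 UTC.
Add 5 hours and 24 minutes leg 2 → 02:24 UTC (Dec 14).
Add 6 hours 35 minutes layover in Auckland → 08:59 UTC.
Add 9 hours 13 minutes leg 3 → 18:12 UTC.
Add 3 hours 50 minutes layover in Farhaven → 22:02 UTC.
Add 4 hours and 45 minutes leg 4 → 02:47 UTC (Dec 15).
Brisbane is UTC+10:00, so local arrival = 02:47 + 10:00 = 12:47 on Dec 15.

12:47 on December 15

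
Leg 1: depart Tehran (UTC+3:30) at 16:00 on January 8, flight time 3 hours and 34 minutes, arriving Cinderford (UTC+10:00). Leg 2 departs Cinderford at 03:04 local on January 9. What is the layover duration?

1 hour

Convert departure to UTC: 16:00 − 3:30 = 12:30 UTC on Jan 8.
Add 3 hours and 34 minutes flight time → 16:04 UTC.
Cinderford is UTC+10:00, so local arrival = 16:04 + 10:00 = 02:04 on Jan 9.
Layover = 03:04 − 02:04 = 1 hour.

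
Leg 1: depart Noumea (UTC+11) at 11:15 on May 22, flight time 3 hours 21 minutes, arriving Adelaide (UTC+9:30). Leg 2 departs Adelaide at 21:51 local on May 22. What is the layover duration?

Convert departure to UTC: 11:15 − 11:00 = 00:15 UTC on May 22.
Add 3 hours 21 minutes flight time → 03:36 UTC.
Adelaide is UTC+9:30, so local arrival = 03:36 + 9:30 = 13:06 on May 22.
Layover = 21:51 − 13:06 = 8 hours 45 minutes.

8 hours 45 minutes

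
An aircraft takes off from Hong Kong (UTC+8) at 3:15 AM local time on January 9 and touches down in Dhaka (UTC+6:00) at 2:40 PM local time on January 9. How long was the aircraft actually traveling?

13 hours 25 minutes

Departure in UTC: 3:15 AM − 8:00 = 7:15 PM on Jan 8.
Arrival in UTC: 2:40 PM − 6:00 = 8:40 AM on Jan 9.
Elapsed = 8:40 AM − 7:15 PM (+1 day) = 13 hours 25 minutes.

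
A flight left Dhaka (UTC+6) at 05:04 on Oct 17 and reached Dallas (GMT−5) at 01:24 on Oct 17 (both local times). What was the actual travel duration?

7 hours 20 minutes

Departure in UTC: 05:04 − 6:00 = 23:04 on Oct 16.
Arrival in UTC: 01:24 + 5:00 = 06:24 on Oct 17.
Elapsed = 06:24 − 23:04 (+1 day) = 7 hours 20 minutes.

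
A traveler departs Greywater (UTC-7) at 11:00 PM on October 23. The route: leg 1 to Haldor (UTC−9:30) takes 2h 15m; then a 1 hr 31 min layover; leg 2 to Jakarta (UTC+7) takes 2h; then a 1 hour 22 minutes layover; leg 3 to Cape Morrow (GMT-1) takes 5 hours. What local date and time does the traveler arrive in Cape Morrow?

Convert departure to UTC: 11:00 PM + 7:00 = 6:00 AM UTC on Oct 24.
Add 2 hours and 15 minutes leg 1 → 8:15 AM UTC.
Add 1 hour 31 minutes layover in Haldor → 9:46 AM UTC.
Add 2 hours leg 2 → 11:46 AM UTC.
Add 1 hour 22 minutes layover in Jakarta → 1:08 PM UTC.
Add 5 hours leg 3 → 6:08 PM UTC.
Cape Morrow is UTC−1:00, so local arrival = 6:08 PM − 1:00 = 5:08 PM on Oct 24.

5:08 PM on Oct 24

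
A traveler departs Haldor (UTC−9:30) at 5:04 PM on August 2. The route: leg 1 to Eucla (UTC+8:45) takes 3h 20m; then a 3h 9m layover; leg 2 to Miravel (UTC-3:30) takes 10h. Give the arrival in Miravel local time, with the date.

3:33 PM on Aug 3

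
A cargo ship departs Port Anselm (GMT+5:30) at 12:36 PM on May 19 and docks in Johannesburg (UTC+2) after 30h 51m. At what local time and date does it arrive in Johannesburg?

3:57 PM on May 20

Convert departure to UTC: 12:36 PM − 5:30 = 7:06 AM UTC on May 19.
Add 30 hours and 51 minutes travel time → 1:57 PM UTC (May 20).
Johannesburg is UTC+2:00, so local arrival = 1:57 PM + 2:00 = 3:57 PM on May 20.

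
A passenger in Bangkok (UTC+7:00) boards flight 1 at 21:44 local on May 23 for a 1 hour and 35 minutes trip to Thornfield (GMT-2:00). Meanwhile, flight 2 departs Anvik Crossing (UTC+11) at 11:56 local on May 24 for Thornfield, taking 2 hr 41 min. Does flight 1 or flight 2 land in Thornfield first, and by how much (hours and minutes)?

Flight 1 in UTC: 21:44 − 7:00 = 14:44 on May 23.
+1 hour 35 minutes → arrive 16:19 UTC on May 23.
Flight 2 in UTC: 11:56 − 11:00 = 00:56 on May 24.
+2 hours 41 minutes → arrive 03:37 UTC on May 24.
Flight 1 lands earlier by 11 hours 18 minutes.

the first, by 11 hours 18 minutes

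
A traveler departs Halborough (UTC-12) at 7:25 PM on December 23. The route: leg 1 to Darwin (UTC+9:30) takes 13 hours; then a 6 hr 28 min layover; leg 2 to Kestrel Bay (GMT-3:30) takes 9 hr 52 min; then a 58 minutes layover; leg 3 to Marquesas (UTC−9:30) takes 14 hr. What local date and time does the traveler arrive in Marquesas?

6:13 PM on December 25

Convert departure to UTC: 7:25 PM + 12:00 = 7:25 AM UTC on Dec 24.
Add 13 hours leg 1 → 8:25 PM UTC.
Add 6 hours 28 minutes layover in Darwin → 2:53 AM UTC (Dec 25).
Add 9 hours 52 minutes leg 2 → 12:45 PM UTC.
Add 58 minutes layover in Kestrel Bay → 1:43 PM UTC.
Add 14 hours leg 3 → 3:43 AM UTC (Dec 26).
Marquesas is UTC−9:30, so local arrival = 3:43 AM − 9:30 = 6:13 PM on Dec 25.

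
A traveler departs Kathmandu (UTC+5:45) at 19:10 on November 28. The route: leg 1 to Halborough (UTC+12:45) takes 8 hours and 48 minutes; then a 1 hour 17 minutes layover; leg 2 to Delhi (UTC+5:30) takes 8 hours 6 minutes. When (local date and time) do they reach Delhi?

13:06 on Nov 29

Convert departure to UTC: 19:10 − 5:45 = 13:25 UTC on Nov 28.
Add 8 hours 48 minutes leg 1 → 22:13 UTC.
Add 1 hour 17 minutes layover in Halborough → 23:30 UTC.
Add 8 hours 6 minutes leg 2 → 07:36 UTC (Nov 29).
Delhi is UTC+5:30, so local arrival = 07:36 + 5:30 = 13:06 on Nov 29.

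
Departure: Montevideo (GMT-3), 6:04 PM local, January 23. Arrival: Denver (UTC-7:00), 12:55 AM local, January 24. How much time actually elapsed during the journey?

10 hours 51 minutes

Departure in UTC: 6:04 PM + 3:00 = 9:04 PM on Jan 23.
Arrival in UTC: 12:55 AM + 7:00 = 7:55 AM on Jan 24.
Elapsed = 7:55 AM − 9:04 PM (+1 day) = 10 hours 51 minutes.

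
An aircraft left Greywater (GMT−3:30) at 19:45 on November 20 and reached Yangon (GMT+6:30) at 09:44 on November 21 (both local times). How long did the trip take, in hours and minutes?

3 hours 59 minutes

Departure in UTC: 19:45 + 3:30 = 23:15 on Nov 20.
Arrival in UTC: 09:44 − 6:30 = 03:14 on Nov 21.
Elapsed = 03:14 − 23:15 (+1 day) = 3 hours 59 minutes.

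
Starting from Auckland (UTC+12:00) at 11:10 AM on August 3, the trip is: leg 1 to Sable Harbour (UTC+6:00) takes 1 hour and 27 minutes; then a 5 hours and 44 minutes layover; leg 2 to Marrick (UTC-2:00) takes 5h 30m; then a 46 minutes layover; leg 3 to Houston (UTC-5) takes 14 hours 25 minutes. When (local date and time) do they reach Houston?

10:02 PM on August 3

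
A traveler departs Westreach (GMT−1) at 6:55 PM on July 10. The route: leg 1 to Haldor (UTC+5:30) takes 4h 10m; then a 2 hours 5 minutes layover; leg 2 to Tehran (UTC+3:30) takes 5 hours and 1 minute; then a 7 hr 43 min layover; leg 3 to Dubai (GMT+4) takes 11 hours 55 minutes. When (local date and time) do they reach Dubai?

6:49 AM on July 12

Convert departure to UTC: 6:55 PM + 1:00 = 7:55 PM UTC on Jul 10.
Add 4 hours 10 minutes leg 1 → 12:05 AM UTC (Jul 11).
Add 2 hours and 5 minutes layover in Haldor → 2:10 AM UTC.
Add 5 hours 1 minute leg 2 → 7:11 AM UTC.
Add 7 hours and 43 minutes layover in Tehran → 2:54 PM UTC.
Add 11 hours and 55 minutes leg 3 → 2:49 AM UTC (Jul 12).
Dubai is UTC+4:00, so local arrival = 2:49 AM + 4:00 = 6:49 AM on Jul 12.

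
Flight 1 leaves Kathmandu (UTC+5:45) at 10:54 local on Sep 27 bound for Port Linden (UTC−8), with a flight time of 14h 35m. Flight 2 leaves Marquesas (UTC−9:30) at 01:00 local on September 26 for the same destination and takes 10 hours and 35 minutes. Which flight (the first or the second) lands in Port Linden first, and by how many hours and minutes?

the second, by 22 hours 39 minutes

Flight 1 in UTC: 10:54 − 5:45 = 05:09 on Sep 27.
+14 hours and 35 minutes → arrive 19:44 UTC on Sep 27.
Flight 2 in UTC: 01:00 + 9:30 = 10:30 on Sep 26.
+10 hours and 35 minutes → arrive 21:05 UTC on Sep 26.
Flight 2 lands earlier by 22 hours 39 minutes.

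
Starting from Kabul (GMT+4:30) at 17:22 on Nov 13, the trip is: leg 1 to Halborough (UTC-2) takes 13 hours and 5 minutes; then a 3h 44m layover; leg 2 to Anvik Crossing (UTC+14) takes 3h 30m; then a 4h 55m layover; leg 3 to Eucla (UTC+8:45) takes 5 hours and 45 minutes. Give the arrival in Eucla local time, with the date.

04:36 on Nov 15

Convert departure to UTC: 17:22 − 4:30 = 12:52 UTC on Nov 13.
Add 13 hours 5 minutes leg 1 → 01:57 UTC (Nov 14).
Add 3 hours and 44 minutes layover in Halborough → 05:41 UTC.
Add 3 hours 30 minutes leg 2 → 09:11 UTC.
Add 4 hours 55 minutes layover in Anvik Crossing → 14:06 UTC.
Add 5 hours 45 minutes leg 3 → 19:51 UTC.
Eucla is UTC+8:45, so local arrival = 19:51 + 8:45 = 04:36 on Nov 15.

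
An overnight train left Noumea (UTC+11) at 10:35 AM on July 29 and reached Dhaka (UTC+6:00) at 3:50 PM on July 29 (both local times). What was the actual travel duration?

Dhaka is 5:00 behind Noumea.
Clock-face elapsed time (ignoring zones) is 5 hours 15 minutes.
Actual elapsed = 5 hours 15 minutes + 5:00 = 10 hours 15 minutes.

10 hours 15 minutes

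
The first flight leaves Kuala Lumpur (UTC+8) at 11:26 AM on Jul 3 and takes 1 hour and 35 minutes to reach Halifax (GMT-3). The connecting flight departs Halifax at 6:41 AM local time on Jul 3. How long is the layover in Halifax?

4 hours 40 minutes

Convert departure to UTC: 11:26 AM − 8:00 = 3:26 AM UTC on Jul 3.
Add 1 hour 35 minutes flight time → 5:01 AM UTC.
Halifax is UTC−3:00, so local arrival = 5:01 AM − 3:00 = 2:01 AM on Jul 3.
Layover = 6:41 AM − 2:01 AM = 4 hours 40 minutes.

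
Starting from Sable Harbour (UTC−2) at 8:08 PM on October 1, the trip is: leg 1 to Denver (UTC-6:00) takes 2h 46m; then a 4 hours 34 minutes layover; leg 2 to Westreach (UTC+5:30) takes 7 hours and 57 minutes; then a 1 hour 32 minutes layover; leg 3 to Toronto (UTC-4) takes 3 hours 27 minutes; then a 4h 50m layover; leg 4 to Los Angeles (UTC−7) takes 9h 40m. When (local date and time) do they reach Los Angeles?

1:54 AM on Oct 3

Convert departure to UTC: 8:08 PM + 2:00 = 10:08 PM UTC on Oct 1.
Add 2 hours and 46 minutes leg 1 → 12:54 AM UTC (Oct 2).
Add 4 hours 34 minutes layover in Denver → 5:28 AM UTC.
Add 7 hours and 57 minutes leg 2 → 1:25 PM UTC.
Add 1 hour 32 minutes layover in Westreach → 2:57 PM UTC.
Add 3 hours 27 minutes leg 3 → 6:24 PM UTC.
Add 4 hours 50 minutes layover in Toronto → 11:14 PM UTC.
Add 9 hours and 40 minutes leg 4 → 8:54 AM UTC (Oct 3).
Los Angeles is UTC−7:00, so local arrival = 8:54 AM − 7:00 = 1:54 AM on Oct 3.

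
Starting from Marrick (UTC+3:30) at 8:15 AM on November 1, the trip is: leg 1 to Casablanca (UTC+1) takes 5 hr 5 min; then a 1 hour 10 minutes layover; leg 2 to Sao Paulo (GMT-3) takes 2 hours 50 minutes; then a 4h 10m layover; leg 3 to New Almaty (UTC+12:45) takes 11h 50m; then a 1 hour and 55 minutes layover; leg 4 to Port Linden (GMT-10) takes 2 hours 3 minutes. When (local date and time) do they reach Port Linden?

11:48 PM on November 1

Convert departure to UTC: 8:15 AM − 3:30 = 4:45 AM UTC on Nov 1.
Add 5 hours 5 minutes leg 1 → 9:50 AM UTC.
Add 1 hour 10 minutes layover in Casablanca → 11:00 AM UTC.
Add 2 hours and 50 minutes leg 2 → 1:50 PM UTC.
Add 4 hours 10 minutes layover in Sao Paulo → 6:00 PM UTC.
Add 11 hours 50 minutes leg 3 → 5:50 AM UTC (Nov 2).
Add 1 hour 55 minutes layover in New Almaty → 7:45 AM UTC.
Add 2 hours and 3 minutes leg 4 → 9:48 AM UTC.
Port Linden is UTC−10:00, so local arrival = 9:48 AM − 10:00 = 11:48 PM on Nov 1.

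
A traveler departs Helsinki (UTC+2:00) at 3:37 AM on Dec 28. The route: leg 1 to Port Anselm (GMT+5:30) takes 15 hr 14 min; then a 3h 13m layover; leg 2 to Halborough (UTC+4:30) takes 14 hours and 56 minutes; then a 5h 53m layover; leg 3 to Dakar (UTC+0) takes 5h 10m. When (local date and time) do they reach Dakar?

10:03 PM on December 29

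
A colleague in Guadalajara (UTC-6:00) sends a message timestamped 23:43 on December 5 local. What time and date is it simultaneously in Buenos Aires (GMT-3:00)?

In UTC: 23:43 + 6:00 = 05:43 on Dec 6.
Buenos Aires is UTC−3:00: 05:43 − 3:00 = 02:43 on Dec 6.

02:43 on Dec 6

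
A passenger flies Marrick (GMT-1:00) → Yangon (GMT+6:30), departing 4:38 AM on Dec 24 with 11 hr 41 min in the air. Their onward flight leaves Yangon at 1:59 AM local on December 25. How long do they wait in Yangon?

Convert departure to UTC: 4:38 AM + 1:00 = 5:38 AM UTC on Dec 24.
Add 11 hours 41 minutes flight time → 5:19 PM UTC.
Yangon is UTC+6:30, so local arrival = 5:19 PM + 6:30 = 11:49 PM on Dec 24.
Layover = 1:59 AM − 11:49 PM (+1 day) = 2 hours 10 minutes.

2 hours 10 minutes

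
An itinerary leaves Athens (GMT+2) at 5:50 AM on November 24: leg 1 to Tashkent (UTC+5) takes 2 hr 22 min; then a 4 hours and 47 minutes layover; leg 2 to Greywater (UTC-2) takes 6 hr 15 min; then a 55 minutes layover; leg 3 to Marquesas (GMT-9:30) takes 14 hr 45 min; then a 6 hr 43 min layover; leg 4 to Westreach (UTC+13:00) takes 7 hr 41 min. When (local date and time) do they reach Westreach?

12:18 PM on November 26

Convert departure to UTC: 5:50 AM − 2:00 = 3:50 AM UTC on Nov 24.
Add 2 hours and 22 minutes leg 1 → 6:12 AM UTC.
Add 4 hours 47 minutes layover in Tashkent → 10:59 AM UTC.
Add 6 hours 15 minutes leg 2 → 5:14 PM UTC.
Add 55 minutes layover in Greywater → 6:09 PM UTC.
Add 14 hours and 45 minutes leg 3 → 8:54 AM UTC (Nov 25).
Add 6 hours and 43 minutes layover in Marquesas → 3:37 PM UTC.
Add 7 hours 41 minutes leg 4 → 11:18 PM UTC.
Westreach is UTC+13:00, so local arrival = 11:18 PM + 13:00 = 12:18 PM on Nov 26.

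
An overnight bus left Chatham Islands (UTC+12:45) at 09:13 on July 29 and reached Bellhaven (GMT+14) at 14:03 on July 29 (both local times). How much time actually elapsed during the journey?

Bellhaven is 1:15 ahead of Chatham Islands.
Clock-face elapsed time (ignoring zones) is 4 hours 50 minutes.
Actual elapsed = 4 hours 50 minutes − 1:15 = 3 hours 35 minutes.

3 hours 35 minutes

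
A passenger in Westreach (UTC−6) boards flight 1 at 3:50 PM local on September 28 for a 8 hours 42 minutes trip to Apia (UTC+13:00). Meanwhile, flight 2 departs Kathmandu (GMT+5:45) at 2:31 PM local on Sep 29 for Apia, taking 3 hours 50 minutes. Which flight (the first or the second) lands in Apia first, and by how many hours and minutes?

the first, by 6 hours 4 minutes

Flight 1 in UTC: 3:50 PM + 6:00 = 9:50 PM on Sep 28.
+8 hours and 42 minutes → arrive 6:32 AM UTC on Sep 29.
Flight 2 in UTC: 2:31 PM − 5:45 = 8:46 AM on Sep 29.
+3 hours and 50 minutes → arrive 12:36 PM UTC on Sep 29.
Flight 1 lands earlier by 6 hours 4 minutes.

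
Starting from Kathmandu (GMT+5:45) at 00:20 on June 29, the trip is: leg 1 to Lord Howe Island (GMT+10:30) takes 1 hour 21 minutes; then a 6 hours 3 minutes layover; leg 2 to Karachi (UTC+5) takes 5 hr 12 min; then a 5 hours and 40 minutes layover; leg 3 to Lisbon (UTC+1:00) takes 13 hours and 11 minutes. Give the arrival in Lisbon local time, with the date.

Convert departure to UTC: 00:20 − 5:45 = 18:35 UTC on Jun 28.
Add 1 hour and 21 minutes leg 1 → 19:56 UTC.
Add 6 hours 3 minutes layover in Lord Howe Island → 01:59 UTC (Jun 29).
Add 5 hours 12 minutes leg 2 → 07:11 UTC.
Add 5 hours and 40 minutes layover in Karachi → 12:51 UTC.
Add 13 hours 11 minutes leg 3 → 02:02 UTC (Jun 30).
Lisbon is UTC+1:00, so local arrival = 02:02 + 1:00 = 03:02 on Jun 30.

03:02 on Jun 30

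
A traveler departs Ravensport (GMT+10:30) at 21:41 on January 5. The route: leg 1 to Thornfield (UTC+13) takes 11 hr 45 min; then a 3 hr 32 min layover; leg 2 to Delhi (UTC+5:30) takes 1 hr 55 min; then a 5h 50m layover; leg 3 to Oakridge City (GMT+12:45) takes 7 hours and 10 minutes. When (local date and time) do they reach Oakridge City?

06:08 on January 7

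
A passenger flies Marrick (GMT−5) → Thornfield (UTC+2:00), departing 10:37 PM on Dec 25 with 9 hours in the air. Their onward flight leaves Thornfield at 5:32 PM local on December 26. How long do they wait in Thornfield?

2 hours 55 minutes

Convert departure to UTC: 10:37 PM + 5:00 = 3:37 AM UTC on Dec 26.
Add 9 hours flight time → 12:37 PM UTC.
Thornfield is UTC+2:00, so local arrival = 12:37 PM + 2:00 = 2:37 PM on Dec 26.
Layover = 5:32 PM − 2:37 PM = 2 hours 55 minutes.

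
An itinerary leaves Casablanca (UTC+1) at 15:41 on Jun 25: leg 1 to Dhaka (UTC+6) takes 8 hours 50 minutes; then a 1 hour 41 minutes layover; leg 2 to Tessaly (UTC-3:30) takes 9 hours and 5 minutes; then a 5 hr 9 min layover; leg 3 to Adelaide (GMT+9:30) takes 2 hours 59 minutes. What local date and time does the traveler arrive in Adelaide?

03:55 on June 27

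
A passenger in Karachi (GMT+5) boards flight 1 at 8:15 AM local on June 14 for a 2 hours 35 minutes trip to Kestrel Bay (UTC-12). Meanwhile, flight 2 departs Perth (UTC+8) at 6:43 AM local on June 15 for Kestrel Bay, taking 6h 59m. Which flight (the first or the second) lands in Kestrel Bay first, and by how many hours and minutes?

Flight 1 in UTC: 8:15 AM − 5:00 = 3:15 AM on Jun 14.
+2 hours 35 minutes → arrive 5:50 AM UTC on Jun 14.
Flight 2 in UTC: 6:43 AM − 8:00 = 10:43 PM on Jun 14.
+6 hours 59 minutes → arrive 5:42 AM UTC on Jun 15.
Flight 1 lands earlier by 23 hours 52 minutes.

the first, by 23 hours 52 minutes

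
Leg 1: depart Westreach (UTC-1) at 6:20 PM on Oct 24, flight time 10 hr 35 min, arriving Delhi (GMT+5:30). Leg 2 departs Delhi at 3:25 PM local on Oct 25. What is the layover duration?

Convert departure to UTC: 6:20 PM + 1:00 = 7:20 PM UTC on Oct 24.
Add 10 hours 35 minutes flight time → 5:55 AM UTC (Oct 25).
Delhi is UTC+5:30, so local arrival = 5:55 AM + 5:30 = 11:25 AM on Oct 25.
Layover = 3:25 PM − 11:25 AM = 4 hours.

4 hours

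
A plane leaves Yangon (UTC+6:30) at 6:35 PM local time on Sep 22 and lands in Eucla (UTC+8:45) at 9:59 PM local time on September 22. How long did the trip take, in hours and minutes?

Departure in UTC: 6:35 PM − 6:30 = 12:05 PM on Sep 22.
Arrival in UTC: 9:59 PM − 8:45 = 1:14 PM on Sep 22.
Elapsed = 1:14 PM − 12:05 PM = 1 hour 9 minutes.

1 hour 9 minutes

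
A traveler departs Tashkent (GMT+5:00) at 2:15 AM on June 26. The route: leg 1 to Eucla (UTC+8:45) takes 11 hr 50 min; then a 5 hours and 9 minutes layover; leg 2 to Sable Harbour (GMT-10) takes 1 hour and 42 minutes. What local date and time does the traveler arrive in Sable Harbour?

Convert departure to UTC: 2:15 AM − 5:00 = 9:15 PM UTC on Jun 25.
Add 11 hours 50 minutes leg 1 → 9:05 AM UTC (Jun 26).
Add 5 hours 9 minutes layover in Eucla → 2:14 PM UTC.
Add 1 hour and 42 minutes leg 2 → 3:56 PM UTC.
Sable Harbour is UTC−10:00, so local arrival = 3:56 PM − 10:00 = 5:56 AM on Jun 26.

5:56 AM on Jun 26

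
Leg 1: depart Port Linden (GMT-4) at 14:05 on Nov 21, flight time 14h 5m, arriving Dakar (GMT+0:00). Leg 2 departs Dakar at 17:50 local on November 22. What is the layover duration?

9 hours 40 minutes

Convert departure to UTC: 14:05 + 4:00 = 18:05 UTC on Nov 21.
Add 14 hours 5 minutes flight time → 08:10 UTC (Nov 22).
Dakar is UTC+0, so local arrival is the same: 08:10 on Nov 22.
Layover = 17:50 − 08:10 = 9 hours 40 minutes.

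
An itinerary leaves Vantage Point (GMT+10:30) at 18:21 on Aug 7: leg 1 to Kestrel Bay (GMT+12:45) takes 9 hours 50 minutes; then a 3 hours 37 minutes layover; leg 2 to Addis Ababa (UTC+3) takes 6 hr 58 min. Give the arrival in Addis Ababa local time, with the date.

07:16 on Aug 8

Convert departure to UTC: 18:21 − 10:30 = 07:51 UTC on Aug 7.
Add 9 hours and 50 minutes leg 1 → 17:41 UTC.
Add 3 hours and 37 minutes layover in Kestrel Bay → 21:18 UTC.
Add 6 hours and 58 minutes leg 2 → 04:16 UTC (Aug 8).
Addis Ababa is UTC+3:00, so local arrival = 04:16 + 3:00 = 07:16 on Aug 8.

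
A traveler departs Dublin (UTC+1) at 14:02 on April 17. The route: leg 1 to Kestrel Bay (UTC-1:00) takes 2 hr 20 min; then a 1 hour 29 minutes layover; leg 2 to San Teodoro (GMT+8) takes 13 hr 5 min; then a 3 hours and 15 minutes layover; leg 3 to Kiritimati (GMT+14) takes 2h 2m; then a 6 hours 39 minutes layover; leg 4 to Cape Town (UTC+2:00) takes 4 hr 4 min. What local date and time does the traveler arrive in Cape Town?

Convert departure to UTC: 14:02 − 1:00 = 13:02 UTC on Apr 17.
Add 2 hours 20 minutes leg 1 → 15:22 UTC.
Add 1 hour and 29 minutes layover in Kestrel Bay → 16:51 UTC.
Add 13 hours and 5 minutes leg 2 → 05:56 UTC (Apr 18).
Add 3 hours 15 minutes layover in San Teodoro → 09:11 UTC.
Add 2 hours 2 minutes leg 3 → 11:13 UTC.
Add 6 hours 39 minutes layover in Kiritimati → 17:52 UTC.
Add 4 hours 4 minutes leg 4 → 21:56 UTC.
Cape Town is UTC+2:00, so local arrival = 21:56 + 2:00 = 23:56 on Apr 18.

23:56 on April 18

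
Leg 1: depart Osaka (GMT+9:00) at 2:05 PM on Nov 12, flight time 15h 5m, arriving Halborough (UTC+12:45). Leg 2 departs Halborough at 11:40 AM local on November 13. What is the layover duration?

2 hours 45 minutes

Convert departure to UTC: 2:05 PM − 9:00 = 5:05 AM UTC on Nov 12.
Add 15 hours 5 minutes flight time → 8:10 PM UTC.
Halborough is UTC+12:45, so local arrival = 8:10 PM + 12:45 = 8:55 AM on Nov 13.
Layover = 11:40 AM − 8:55 AM = 2 hours 45 minutes.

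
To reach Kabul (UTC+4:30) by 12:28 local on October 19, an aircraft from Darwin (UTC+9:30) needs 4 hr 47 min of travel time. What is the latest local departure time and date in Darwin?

Target arrival in UTC: 12:28 − 4:30 = 07:58 on Oct 19.
Subtract 4 hours and 47 minutes → departure 03:11 UTC on Oct 19.
Darwin is UTC+9:30: 03:11 + 9:30 = 12:41 on Oct 19.

12:41 on Oct 19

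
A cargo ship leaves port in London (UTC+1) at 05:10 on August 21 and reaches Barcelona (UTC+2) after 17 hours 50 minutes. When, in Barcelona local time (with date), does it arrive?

00:00 on August 22

Convert departure to UTC: 05:10 − 1:00 = 04:10 UTC on Aug 21.
Add 17 hours 50 minutes travel time → 22:00 UTC.
Barcelona is UTC+2:00, so local arrival = 22:00 + 2:00 = 00:00 on Aug 22.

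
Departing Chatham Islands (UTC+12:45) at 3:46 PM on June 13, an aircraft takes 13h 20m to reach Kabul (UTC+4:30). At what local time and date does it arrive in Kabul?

Convert departure to UTC: 3:46 PM − 12:45 = 3:01 AM UTC on Jun 13.
Add 13 hours and 20 minutes travel time → 4:21 PM UTC.
Kabul is UTC+4:30, so local arrival = 4:21 PM + 4:30 = 8:51 PM on Jun 13.

8:51 PM on June 13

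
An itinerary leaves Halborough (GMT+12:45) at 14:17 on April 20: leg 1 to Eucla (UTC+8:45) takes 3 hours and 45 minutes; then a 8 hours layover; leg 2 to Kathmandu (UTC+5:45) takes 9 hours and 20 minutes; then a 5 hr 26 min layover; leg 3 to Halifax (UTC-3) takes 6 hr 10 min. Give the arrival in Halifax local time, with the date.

Convert departure to UTC: 14:17 − 12:45 = 01:32 UTC on Apr 20.
Add 3 hours 45 minutes leg 1 → 05:17 UTC.
Add 8 hours layover in Eucla → 13:17 UTC.
Add 9 hours 20 minutes leg 2 → 22:37 UTC.
Add 5 hours and 26 minutes layover in Kathmandu → 04:03 UTC (Apr 21).
Add 6 hours and 10 minutes leg 3 → 10:13 UTC.
Halifax is UTC−3:00, so local arrival = 10:13 − 3:00 = 07:13 on Apr 21.

07:13 on Apr 21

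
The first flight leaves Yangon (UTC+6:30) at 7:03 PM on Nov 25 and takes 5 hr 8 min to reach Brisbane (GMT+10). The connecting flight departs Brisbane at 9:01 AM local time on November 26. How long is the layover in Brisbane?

5 hours 20 minutes

Convert departure to UTC: 7:03 PM − 6:30 = 12:33 PM UTC on Nov 25.
Add 5 hours and 8 minutes flight time → 5:41 PM UTC.
Brisbane is UTC+10:00, so local arrival = 5:41 PM + 10:00 = 3:41 AM on Nov 26.
Layover = 9:01 AM − 3:41 AM = 5 hours 20 minutes.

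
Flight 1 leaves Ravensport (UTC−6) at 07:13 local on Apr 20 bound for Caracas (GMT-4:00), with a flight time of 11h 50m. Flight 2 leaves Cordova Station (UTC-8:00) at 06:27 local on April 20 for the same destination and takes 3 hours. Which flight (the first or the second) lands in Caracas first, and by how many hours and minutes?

the second, by 7 hours 36 minutes

Flight 1 in UTC: 07:13 + 6:00 = 13:13 on Apr 20.
+11 hours and 50 minutes → arrive 01:03 UTC on Apr 21.
Flight 2 in UTC: 06:27 + 8:00 = 14:27 on Apr 20.
+3 hours → arrive 17:27 UTC on Apr 20.
Flight 2 lands earlier by 7 hours 36 minutes.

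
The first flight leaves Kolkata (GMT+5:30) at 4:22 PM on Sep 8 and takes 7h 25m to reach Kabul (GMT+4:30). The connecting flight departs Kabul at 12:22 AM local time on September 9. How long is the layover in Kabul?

Convert departure to UTC: 4:22 PM − 5:30 = 10:52 AM UTC on Sep 8.
Add 7 hours and 25 minutes flight time → 6:17 PM UTC.
Kabul is UTC+4:30, so local arrival = 6:17 PM + 4:30 = 10:47 PM on Sep 8.
Layover = 12:22 AM − 10:47 PM (+1 day) = 1 hour 35 minutes.

1 hour 35 minutes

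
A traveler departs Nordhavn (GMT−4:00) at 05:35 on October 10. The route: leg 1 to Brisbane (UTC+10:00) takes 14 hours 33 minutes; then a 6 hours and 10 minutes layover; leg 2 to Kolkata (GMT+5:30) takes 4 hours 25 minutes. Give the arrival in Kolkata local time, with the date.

16:13 on Oct 11

Convert departure to UTC: 05:35 + 4:00 = 09:35 UTC on Oct 10.
Add 14 hours 33 minutes leg 1 → 00:08 UTC (Oct 11).
Add 6 hours 10 minutes layover in Brisbane → 06:18 UTC.
Add 4 hours and 25 minutes leg 2 → 10:43 UTC.
Kolkata is UTC+5:30, so local arrival = 10:43 + 5:30 = 16:13 on Oct 11.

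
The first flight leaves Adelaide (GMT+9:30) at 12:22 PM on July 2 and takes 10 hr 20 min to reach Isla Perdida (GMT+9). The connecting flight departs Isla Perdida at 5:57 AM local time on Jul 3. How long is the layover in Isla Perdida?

7 hours 45 minutes

Convert departure to UTC: 12:22 PM − 9:30 = 2:52 AM UTC on Jul 2.
Add 10 hours 20 minutes flight time → 1:12 PM UTC.
Isla Perdida is UTC+9:00, so local arrival = 1:12 PM + 9:00 = 10:12 PM on Jul 2.
Layover = 5:57 AM − 10:12 PM (+1 day) = 7 hours 45 minutes.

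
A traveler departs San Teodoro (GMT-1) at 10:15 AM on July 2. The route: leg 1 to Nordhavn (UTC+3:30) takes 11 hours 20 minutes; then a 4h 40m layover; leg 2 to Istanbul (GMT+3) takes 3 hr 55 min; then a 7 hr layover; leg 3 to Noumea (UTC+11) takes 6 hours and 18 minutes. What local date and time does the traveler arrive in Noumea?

7:28 AM on Jul 4

Convert departure to UTC: 10:15 AM + 1:00 = 11:15 AM UTC on Jul 2.
Add 11 hours 20 minutes leg 1 → 10:35 PM UTC.
Add 4 hours 40 minutes layover in Nordhavn → 3:15 AM UTC (Jul 3).
Add 3 hours and 55 minutes leg 2 → 7:10 AM UTC.
Add 7 hours layover in Istanbul → 2:10 PM UTC.
Add 6 hours 18 minutes leg 3 → 8:28 PM UTC.
Noumea is UTC+11:00, so local arrival = 8:28 PM + 11:00 = 7:28 AM on Jul 4.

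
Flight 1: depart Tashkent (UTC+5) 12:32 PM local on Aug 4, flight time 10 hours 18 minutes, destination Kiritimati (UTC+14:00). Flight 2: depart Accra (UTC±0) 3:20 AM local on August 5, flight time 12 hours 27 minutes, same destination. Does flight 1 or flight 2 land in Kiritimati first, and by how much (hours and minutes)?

Flight 1 in UTC: 12:32 PM − 5:00 = 7:32 AM on Aug 4.
+10 hours 18 minutes → arrive 5:50 PM UTC on Aug 4.
Flight 2 departs at 3:20 AM UTC (Aug 5).
+12 hours and 27 minutes → arrive 3:47 PM UTC on Aug 5.
Flight 1 lands earlier by 21 hours 57 minutes.

the first, by 21 hours 57 minutes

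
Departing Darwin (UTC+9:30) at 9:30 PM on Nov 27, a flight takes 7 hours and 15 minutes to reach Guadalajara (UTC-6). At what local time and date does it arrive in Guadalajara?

1:15 PM on November 27

Guadalajara is 15:30 behind Darwin.
After 7 hours and 15 minutes it is 4:45 AM (Nov 28) in Darwin.
Shift by the zone difference: 4:45 AM − 15:30 = 1:15 PM on Nov 27 in Guadalajara.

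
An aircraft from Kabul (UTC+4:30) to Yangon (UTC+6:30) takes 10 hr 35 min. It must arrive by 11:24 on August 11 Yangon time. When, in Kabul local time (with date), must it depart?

22:49 on August 10

Target arrival in UTC: 11:24 − 6:30 = 04:54 on Aug 11.
Subtract 10 hours and 35 minutes → departure 18:19 UTC on Aug 10.
Kabul is UTC+4:30: 18:19 + 4:30 = 22:49 on Aug 10.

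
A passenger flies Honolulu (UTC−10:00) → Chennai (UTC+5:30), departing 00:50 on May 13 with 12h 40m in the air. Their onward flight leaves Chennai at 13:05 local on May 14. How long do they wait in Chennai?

Convert departure to UTC: 00:50 + 10:00 = 10:50 UTC on May 13.
Add 12 hours 40 minutes flight time → 23:30 UTC.
Chennai is UTC+5:30, so local arrival = 23:30 + 5:30 = 05:00 on May 14.
Layover = 13:05 − 05:00 = 8 hours 5 minutes.

8 hours 5 minutes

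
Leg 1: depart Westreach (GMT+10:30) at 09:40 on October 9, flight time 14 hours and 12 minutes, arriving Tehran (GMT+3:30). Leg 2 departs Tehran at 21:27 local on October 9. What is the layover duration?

4 hours 35 minutes

Convert departure to UTC: 09:40 − 10:30 = 23:10 UTC on Oct 8.
Add 14 hours and 12 minutes flight time → 13:22 UTC (Oct 9).
Tehran is UTC+3:30, so local arrival = 13:22 + 3:30 = 16:52 on Oct 9.
Layover = 21:27 − 16:52 = 4 hours 35 minutes.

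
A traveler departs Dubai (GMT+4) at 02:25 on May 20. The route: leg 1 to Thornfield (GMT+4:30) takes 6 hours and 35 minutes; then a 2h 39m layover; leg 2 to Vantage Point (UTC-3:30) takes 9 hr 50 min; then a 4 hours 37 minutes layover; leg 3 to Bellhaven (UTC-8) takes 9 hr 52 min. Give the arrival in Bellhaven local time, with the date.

Convert departure to UTC: 02:25 − 4:00 = 22:25 UTC on May 19.
Add 6 hours and 35 minutes leg 1 → 05:00 UTC (May 20).
Add 2 hours and 39 minutes layover in Thornfield → 07:39 UTC.
Add 9 hours 50 minutes leg 2 → 17:29 UTC.
Add 4 hours 37 minutes layover in Vantage Point → 22:06 UTC.
Add 9 hours and 52 minutes leg 3 → 07:58 UTC (May 21).
Bellhaven is UTC−8:00, so local arrival = 07:58 − 8:00 = 23:58 on May 20.

23:58 on May 20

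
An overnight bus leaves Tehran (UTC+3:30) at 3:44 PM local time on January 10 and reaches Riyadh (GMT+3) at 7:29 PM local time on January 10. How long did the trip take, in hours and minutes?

Riyadh is 0:30 behind Tehran.
Clock-face elapsed time (ignoring zones) is 3 hours 45 minutes.
Actual elapsed = 3 hours 45 minutes + 0:30 = 4 hours 15 minutes.

4 hours 15 minutes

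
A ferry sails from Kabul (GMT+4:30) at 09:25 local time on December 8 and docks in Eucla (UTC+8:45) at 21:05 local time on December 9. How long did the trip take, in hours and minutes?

Departure in UTC: 09:25 − 4:30 = 04:55 on Dec 8.
Arrival in UTC: 21:05 − 8:45 = 12:20 on Dec 9.
Elapsed = 12:20 − 04:55 (+1 day) = 31 hours 25 minutes.

31 hours 25 minutes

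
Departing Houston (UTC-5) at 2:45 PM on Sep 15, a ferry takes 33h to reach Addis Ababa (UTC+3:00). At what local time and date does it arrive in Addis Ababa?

7:45 AM on September 17

Convert departure to UTC: 2:45 PM + 5:00 = 7:45 PM UTC on Sep 15.
Add 33 hours travel time → 4:45 AM UTC (Sep 17).
Addis Ababa is UTC+3:00, so local arrival = 4:45 AM + 3:00 = 7:45 AM on Sep 17.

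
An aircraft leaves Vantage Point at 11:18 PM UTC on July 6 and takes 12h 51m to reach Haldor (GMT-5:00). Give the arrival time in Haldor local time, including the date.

7:09 AM on Jul 7

Departure is given in UTC: 11:18 PM on Jul 6.
Add 12 hours 51 minutes → 12:09 PM UTC (Jul 7).
Haldor is UTC−5:00: 12:09 PM − 5:00 = 7:09 AM on Jul 7.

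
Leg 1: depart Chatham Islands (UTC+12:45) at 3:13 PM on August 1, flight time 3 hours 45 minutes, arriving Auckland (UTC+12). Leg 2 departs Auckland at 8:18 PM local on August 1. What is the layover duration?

2 hours 5 minutes

Convert departure to UTC: 3:13 PM − 12:45 = 2:28 AM UTC on Aug 1.
Add 3 hours 45 minutes flight time → 6:13 AM UTC.
Auckland is UTC+12:00, so local arrival = 6:13 AM + 12:00 = 6:13 PM on Aug 1.
Layover = 8:18 PM − 6:13 PM = 2 hours 5 minutes.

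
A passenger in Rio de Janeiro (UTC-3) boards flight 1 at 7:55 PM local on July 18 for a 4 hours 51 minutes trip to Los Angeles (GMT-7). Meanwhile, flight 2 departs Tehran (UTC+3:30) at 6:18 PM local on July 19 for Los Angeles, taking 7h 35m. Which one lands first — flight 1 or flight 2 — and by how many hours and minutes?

Flight 1 in UTC: 7:55 PM + 3:00 = 10:55 PM on Jul 18.
+4 hours 51 minutes → arrive 3:46 AM UTC on Jul 19.
Flight 2 in UTC: 6:18 PM − 3:30 = 2:48 PM on Jul 19.
+7 hours and 35 minutes → arrive 10:23 PM UTC on Jul 19.
Flight 1 lands earlier by 18 hours 37 minutes.

the first, by 18 hours 37 minutes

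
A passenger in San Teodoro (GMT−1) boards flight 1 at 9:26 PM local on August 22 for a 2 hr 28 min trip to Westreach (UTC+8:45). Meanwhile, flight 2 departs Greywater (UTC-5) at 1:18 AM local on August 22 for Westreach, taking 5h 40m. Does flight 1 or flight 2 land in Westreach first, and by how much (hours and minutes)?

Flight 1 in UTC: 9:26 PM + 1:00 = 10:26 PM on Aug 22.
+2 hours and 28 minutes → arrive 12:54 AM UTC on Aug 23.
Flight 2 in UTC: 1:18 AM + 5:00 = 6:18 AM on Aug 22.
+5 hours and 40 minutes → arrive 11:58 AM UTC on Aug 22.
Flight 2 lands earlier by 12 hours 56 minutes.

the second, by 12 hours 56 minutes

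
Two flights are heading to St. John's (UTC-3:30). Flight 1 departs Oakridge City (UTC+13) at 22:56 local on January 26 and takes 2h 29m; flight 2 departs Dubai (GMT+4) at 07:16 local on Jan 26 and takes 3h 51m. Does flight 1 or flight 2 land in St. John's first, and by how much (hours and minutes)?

Flight 1 in UTC: 22:56 − 13:00 = 09:56 on Jan 26.
+2 hours 29 minutes → arrive 12:25 UTC on Jan 26.
Flight 2 in UTC: 07:16 − 4:00 = 03:16 on Jan 26.
+3 hours and 51 minutes → arrive 07:07 UTC on Jan 26.
Flight 2 lands earlier by 5 hours 18 minutes.

the second, by 5 hours 18 minutes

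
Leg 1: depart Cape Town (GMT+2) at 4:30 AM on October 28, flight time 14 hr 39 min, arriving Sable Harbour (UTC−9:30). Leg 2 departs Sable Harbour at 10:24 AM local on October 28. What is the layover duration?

2 hours 45 minutes

Convert departure to UTC: 4:30 AM − 2:00 = 2:30 AM UTC on Oct 28.
Add 14 hours and 39 minutes flight time → 5:09 PM UTC.
Sable Harbour is UTC−9:30, so local arrival = 5:09 PM − 9:30 = 7:39 AM on Oct 28.
Layover = 10:24 AM − 7:39 AM = 2 hours 45 minutes.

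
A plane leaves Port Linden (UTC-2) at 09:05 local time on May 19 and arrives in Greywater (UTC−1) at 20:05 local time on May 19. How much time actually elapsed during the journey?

10 hours

Greywater is 1:00 ahead of Port Linden.
Clock-face elapsed time (ignoring zones) is 11 hours.
Actual elapsed = 11 hours − 1:00 = 10 hours.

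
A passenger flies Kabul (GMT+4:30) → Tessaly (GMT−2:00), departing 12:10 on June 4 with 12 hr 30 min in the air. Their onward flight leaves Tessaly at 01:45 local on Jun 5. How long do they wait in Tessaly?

7 hours 35 minutes

Convert departure to UTC: 12:10 − 4:30 = 07:40 UTC on Jun 4.
Add 12 hours 30 minutes flight time → 20:10 UTC.
Tessaly is UTC−2:00, so local arrival = 20:10 − 2:00 = 18:10 on Jun 4.
Layover = 01:45 − 18:10 (+1 day) = 7 hours 35 minutes.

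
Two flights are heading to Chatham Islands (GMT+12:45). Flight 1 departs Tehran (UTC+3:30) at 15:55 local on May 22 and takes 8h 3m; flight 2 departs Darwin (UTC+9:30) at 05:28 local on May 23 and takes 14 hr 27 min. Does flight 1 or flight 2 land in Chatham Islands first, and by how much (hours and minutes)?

the first, by 13 hours 57 minutes

Flight 1 in UTC: 15:55 − 3:30 = 12:25 on May 22.
+8 hours and 3 minutes → arrive 20:28 UTC on May 22.
Flight 2 in UTC: 05:28 − 9:30 = 19:58 on May 22.
+14 hours 27 minutes → arrive 10:25 UTC on May 23.
Flight 1 lands earlier by 13 hours 57 minutes.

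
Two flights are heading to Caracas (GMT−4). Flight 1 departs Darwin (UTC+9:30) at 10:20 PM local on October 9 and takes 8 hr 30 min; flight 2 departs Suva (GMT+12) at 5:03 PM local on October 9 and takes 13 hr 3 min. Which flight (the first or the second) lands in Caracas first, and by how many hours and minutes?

Flight 1 in UTC: 10:20 PM − 9:30 = 12:50 PM on Oct 9.
+8 hours and 30 minutes → arrive 9:20 PM UTC on Oct 9.
Flight 2 in UTC: 5:03 PM − 12:00 = 5:03 AM on Oct 9.
+13 hours and 3 minutes → arrive 6:06 PM UTC on Oct 9.
Flight 2 lands earlier by 3 hours 14 minutes.

the second, by 3 hours 14 minutes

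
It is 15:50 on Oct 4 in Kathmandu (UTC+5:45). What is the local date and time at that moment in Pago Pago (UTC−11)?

23:05 on Oct 3

Pago Pago is 16:45 behind Kathmandu.
Shift by the zone difference: 15:50 − 16:45 = 23:05 on Oct 3 in Pago Pago.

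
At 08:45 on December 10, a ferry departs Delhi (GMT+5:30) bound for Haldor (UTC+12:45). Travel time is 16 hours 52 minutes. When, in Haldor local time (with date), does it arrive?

Haldor is 7:15 ahead of Delhi.
After 16 hours 52 minutes it is 01:37 (Dec 11) in Delhi.
Shift by the zone difference: 01:37 + 7:15 = 08:52 on Dec 11 in Haldor.

08:52 on Dec 11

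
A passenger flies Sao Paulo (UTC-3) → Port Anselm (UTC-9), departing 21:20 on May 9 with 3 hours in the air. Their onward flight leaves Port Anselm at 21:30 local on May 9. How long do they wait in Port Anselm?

3 hours 10 minutes

Convert departure to UTC: 21:20 + 3:00 = 00:20 UTC on May 10.
Add 3 hours flight time → 03:20 UTC.
Port Anselm is UTC−9:00, so local arrival = 03:20 − 9:00 = 18:20 on May 9.
Layover = 21:30 − 18:20 = 3 hours 10 minutes.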